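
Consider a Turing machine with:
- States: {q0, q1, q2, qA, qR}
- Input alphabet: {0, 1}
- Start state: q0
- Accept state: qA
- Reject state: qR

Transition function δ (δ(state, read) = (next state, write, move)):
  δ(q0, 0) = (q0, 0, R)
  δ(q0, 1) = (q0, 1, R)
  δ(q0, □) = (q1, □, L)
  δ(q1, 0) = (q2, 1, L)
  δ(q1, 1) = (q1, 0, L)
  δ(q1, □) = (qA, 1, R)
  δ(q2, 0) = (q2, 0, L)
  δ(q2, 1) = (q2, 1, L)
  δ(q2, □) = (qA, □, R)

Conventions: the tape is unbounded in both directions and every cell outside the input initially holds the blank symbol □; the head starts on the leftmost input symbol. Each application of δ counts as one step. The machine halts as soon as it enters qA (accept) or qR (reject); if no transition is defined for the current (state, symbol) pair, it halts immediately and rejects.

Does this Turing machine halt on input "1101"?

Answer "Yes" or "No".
Step 0: [q0]1101 (head at position 0)
Step 1: δ(q0, 1) = (q0, 1, R)  ⊢  1[q0]101 (head at position 1)
Step 2: δ(q0, 1) = (q0, 1, R)  ⊢  11[q0]01 (head at position 2)
Step 3: δ(q0, 0) = (q0, 0, R)  ⊢  110[q0]1 (head at position 3)
Step 4: δ(q0, 1) = (q0, 1, R)  ⊢  1101[q0]□ (head at position 4)
Step 5: δ(q0, □) = (q1, □, L)  ⊢  110[q1]1□ (head at position 3)
Step 6: δ(q1, 1) = (q1, 0, L)  ⊢  11[q1]00□ (head at position 2)
Step 7: δ(q1, 0) = (q2, 1, L)  ⊢  1[q2]110□ (head at position 1)
Step 8: δ(q2, 1) = (q2, 1, L)  ⊢  [q2]1110□ (head at position 0)
Step 9: δ(q2, 1) = (q2, 1, L)  ⊢  [q2]□1110□ (head at position -1)
Step 10: δ(q2, □) = (qA, □, R)  ⊢  □[qA]1110□ (head at position 0)
The machine is in qA, so it halts and accepts.
It halts after 10 steps.

Final answer: Yes - halts after 10 steps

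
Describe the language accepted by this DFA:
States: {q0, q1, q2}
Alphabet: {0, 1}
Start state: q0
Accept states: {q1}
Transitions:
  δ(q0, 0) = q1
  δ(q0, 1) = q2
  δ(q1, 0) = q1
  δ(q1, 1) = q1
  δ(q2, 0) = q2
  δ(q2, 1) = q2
Analyzing the DFA structure:
Start state: q0
Accept states: {q1}
Interpreting what each state remembers (checking against the transitions):
  q0: nothing has been read yet
  q1: the first symbol was 0
  q2: the first symbol was 1 (trap state)
  δ(q0, 0): in q0 (nothing has been read yet), after reading 0 we have: the first symbol was 0 → q1
  δ(q0, 1): in q0 (nothing has been read yet), after reading 1 we have: the first symbol was 1 (trap state) → q2
  δ(q1, 0): in q1 (the first symbol was 0), after reading 0 we have: the first symbol was 0 → q1
  δ(q1, 1): in q1 (the first symbol was 0), after reading 1 we have: the first symbol was 0 → q1
  δ(q2, 0): in q2 (the first symbol was 1 (trap state)), after reading 0 we have: the first symbol was 1 (trap state) → q2
  δ(q2, 1): in q2 (the first symbol was 1 (trap state)), after reading 1 we have: the first symbol was 1 (trap state) → q2
A string is accepted iff it ends in {q1}, i.e. the first symbol was 0.
Language: All binary strings starting with 0

Final answer: All binary strings starting with 0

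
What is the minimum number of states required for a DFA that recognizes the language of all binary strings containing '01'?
Language: binary strings containing '01'
Lower bound (Myhill–Nerode): the prefixes ε, 0, 01 are pairwise distinguishable:
  ε vs 01: suffix ε distinguishes them (ε is rejected, 01 is accepted)
  0 vs 01: suffix ε distinguishes them (0 is rejected, 01 is accepted)
  ε vs 0: suffix 1 distinguishes them (ε·1 = 1 is rejected, 0·1 = 01 is accepted)
So any DFA needs at least 3 states.
Upper bound: a DFA with 3 states exists (one state per class above: 'no progress', 'last symbol 0', and 'seen 01' (accepting sink)).
Minimum states: 3

Final answer: 3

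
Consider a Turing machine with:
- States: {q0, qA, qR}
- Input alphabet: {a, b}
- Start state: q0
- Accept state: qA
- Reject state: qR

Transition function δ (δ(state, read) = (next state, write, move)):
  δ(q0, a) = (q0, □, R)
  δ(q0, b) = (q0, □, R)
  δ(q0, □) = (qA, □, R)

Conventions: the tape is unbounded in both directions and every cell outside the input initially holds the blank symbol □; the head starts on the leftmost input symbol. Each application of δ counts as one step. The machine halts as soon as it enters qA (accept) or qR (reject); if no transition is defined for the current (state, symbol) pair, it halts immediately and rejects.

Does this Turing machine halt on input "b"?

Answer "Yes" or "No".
Step 0: [q0]b (head at position 0)
Step 1: δ(q0, b) = (q0, □, R)  ⊢  □[q0]□ (head at position 1)
Step 2: δ(q0, □) = (qA, □, R)  ⊢  □□[qA]□ (head at position 2)
The machine is in qA, so it halts and accepts.
It halts after 2 steps.

Final answer: Yes - halts after 2 steps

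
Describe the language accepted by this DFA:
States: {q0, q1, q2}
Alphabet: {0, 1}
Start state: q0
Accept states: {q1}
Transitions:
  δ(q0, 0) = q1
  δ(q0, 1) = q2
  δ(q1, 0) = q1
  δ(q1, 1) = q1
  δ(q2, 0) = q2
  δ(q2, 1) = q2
Analyzing the DFA structure:
Start state: q0
Accept states: {q1}
Interpreting what each state remembers (checking against the transitions):
  q0: nothing has been read yet
  q1: the first symbol was 0
  q2: the first symbol was 1 (trap state)
  δ(q0, 0): in q0 (nothing has been read yet), after reading 0 we have: the first symbol was 0 → q1
  δ(q0, 1): in q0 (nothing has been read yet), after reading 1 we have: the first symbol was 1 (trap state) → q2
  δ(q1, 0): in q1 (the first symbol was 0), after reading 0 we have: the first symbol was 0 → q1
  δ(q1, 1): in q1 (the first symbol was 0), after reading 1 we have: the first symbol was 0 → q1
  δ(q2, 0): in q2 (the first symbol was 1 (trap state)), after reading 0 we have: the first symbol was 1 (trap state) → q2
  δ(q2, 1): in q2 (the first symbol was 1 (trap state)), after reading 1 we have: the first symbol was 1 (trap state) → q2
A string is accepted iff it ends in {q1}, i.e. the first symbol was 0.
Language: All binary strings starting with 0

Final answer: All binary strings starting with 0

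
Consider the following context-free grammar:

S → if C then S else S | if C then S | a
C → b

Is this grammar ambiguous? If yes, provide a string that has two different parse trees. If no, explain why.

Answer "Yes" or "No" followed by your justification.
The 'dangling else' can attach to either if. Two leftmost derivations of  if b then if b then a else a:
  (1) S ⇒ if C then S else S ⇒ if b then S else S ⇒ if b then if C then S else S ⇒ if b then if b then S else S ⇒ if b then if b then a else S ⇒ if b then if b then a else a   (else belongs to the outer if)
  (2) S ⇒ if C then S ⇒ if b then S ⇒ if b then if C then S else S ⇒ if b then if b then S else S ⇒ if b then if b then a else S ⇒ if b then if b then a else a   (else belongs to the inner if)
Two distinct parse trees for the same string, so the grammar is ambiguous.

Final answer: Yes - the string 'if b then if b then a else a' has two distinct leftmost derivations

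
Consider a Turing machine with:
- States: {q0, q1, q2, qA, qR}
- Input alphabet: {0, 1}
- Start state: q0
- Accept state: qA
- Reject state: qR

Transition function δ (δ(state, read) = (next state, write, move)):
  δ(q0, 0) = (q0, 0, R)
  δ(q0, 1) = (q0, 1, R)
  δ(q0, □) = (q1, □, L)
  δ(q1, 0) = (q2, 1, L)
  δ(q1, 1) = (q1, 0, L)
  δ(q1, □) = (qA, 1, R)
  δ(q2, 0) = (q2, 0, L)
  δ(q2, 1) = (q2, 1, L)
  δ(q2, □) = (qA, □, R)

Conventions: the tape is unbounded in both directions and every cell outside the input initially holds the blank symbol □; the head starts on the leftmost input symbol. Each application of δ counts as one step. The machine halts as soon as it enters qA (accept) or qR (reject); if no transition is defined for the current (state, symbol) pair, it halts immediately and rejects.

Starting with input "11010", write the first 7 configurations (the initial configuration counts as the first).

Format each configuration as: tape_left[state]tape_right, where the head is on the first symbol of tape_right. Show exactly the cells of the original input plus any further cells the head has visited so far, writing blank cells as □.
Step 0: [q0]11010 (head at position 0)
Step 1: δ(q0, 1) = (q0, 1, R)  ⊢  1[q0]1010 (head at position 1)
Step 2: δ(q0, 1) = (q0, 1, R)  ⊢  11[q0]010 (head at position 2)
Step 3: δ(q0, 0) = (q0, 0, R)  ⊢  110[q0]10 (head at position 3)
Step 4: δ(q0, 1) = (q0, 1, R)  ⊢  1101[q0]0 (head at position 4)
Step 5: δ(q0, 0) = (q0, 0, R)  ⊢  11010[q0]□ (head at position 5)
Step 6: δ(q0, □) = (q1, □, L)  ⊢  1101[q1]0□ (head at position 4)

Final answer: [q0]11010 ⊢ 1[q0]1010 ⊢ 11[q0]010 ⊢ 110[q0]10 ⊢ 1101[q0]0 ⊢ 11010[q0]□ ⊢ 1101[q1]0□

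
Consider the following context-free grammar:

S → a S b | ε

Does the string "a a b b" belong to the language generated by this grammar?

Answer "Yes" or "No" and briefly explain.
A derivation exists: S ⇒ a S b ⇒ a a S b b ⇒ a a b b (using S → a S b twice, then S → ε).

Final answer: Yes - a valid derivation exists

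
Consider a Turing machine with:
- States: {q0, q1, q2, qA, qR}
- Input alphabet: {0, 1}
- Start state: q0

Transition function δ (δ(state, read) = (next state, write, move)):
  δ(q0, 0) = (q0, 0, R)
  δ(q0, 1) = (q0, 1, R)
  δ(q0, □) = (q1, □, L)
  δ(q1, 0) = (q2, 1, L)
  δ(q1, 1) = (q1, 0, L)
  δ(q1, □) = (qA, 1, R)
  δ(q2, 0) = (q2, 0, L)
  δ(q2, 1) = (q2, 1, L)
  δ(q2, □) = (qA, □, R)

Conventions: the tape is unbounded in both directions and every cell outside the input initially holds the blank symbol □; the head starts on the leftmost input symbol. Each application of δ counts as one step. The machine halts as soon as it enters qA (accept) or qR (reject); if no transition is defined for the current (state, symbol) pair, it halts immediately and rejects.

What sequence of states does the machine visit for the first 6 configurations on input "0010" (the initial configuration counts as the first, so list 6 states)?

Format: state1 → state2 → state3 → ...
Step 0: [q0]0010 (head at position 0)
Step 1: δ(q0, 0) = (q0, 0, R)  ⊢  0[q0]010 (head at position 1)
Step 2: δ(q0, 0) = (q0, 0, R)  ⊢  00[q0]10 (head at position 2)
Step 3: δ(q0, 1) = (q0, 1, R)  ⊢  001[q0]0 (head at position 3)
Step 4: δ(q0, 0) = (q0, 0, R)  ⊢  0010[q0]□ (head at position 4)
Step 5: δ(q0, □) = (q1, □, L)  ⊢  001[q1]0□ (head at position 3)
Reading off the states of these 6 configurations: q0 → q0 → q0 → q0 → q0 → q1

Final answer: q0 → q0 → q0 → q0 → q0 → q1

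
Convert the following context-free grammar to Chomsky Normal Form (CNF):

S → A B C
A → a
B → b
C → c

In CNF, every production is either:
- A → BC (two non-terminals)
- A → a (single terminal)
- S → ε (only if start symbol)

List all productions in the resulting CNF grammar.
The grammar has no ε-productions or unit productions to eliminate.
A → a is already in CNF (single terminal) – keep it.
B → b is already in CNF (single terminal) – keep it.
C → c is already in CNF (single terminal) – keep it.
S → A B C has 3 symbols on the right: break it into binary productions S → A X0, X0 → B C.
Resulting CNF grammar (5 productions): A → a; B → b; C → c; S → A X0; X0 → B C

Final answer: A → a; B → b; C → c; S → A X0; X0 → B C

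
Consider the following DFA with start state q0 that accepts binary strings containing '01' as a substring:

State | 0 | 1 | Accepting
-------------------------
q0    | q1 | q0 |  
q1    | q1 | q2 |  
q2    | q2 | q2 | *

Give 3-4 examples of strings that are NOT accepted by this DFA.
Any strings that end in a non-accepting state work; for example:
"1": q0 → q0; q0 is not accepting → rejected
"10": q0 → q0 → q1; q1 is not accepting → rejected
"111": q0 → q0 → q0 → q0; q0 is not accepting → rejected
"1000": q0 → q0 → q1 → q1 → q1; q1 is not accepting → rejected

Final answer: "1", "10", "111", "1000"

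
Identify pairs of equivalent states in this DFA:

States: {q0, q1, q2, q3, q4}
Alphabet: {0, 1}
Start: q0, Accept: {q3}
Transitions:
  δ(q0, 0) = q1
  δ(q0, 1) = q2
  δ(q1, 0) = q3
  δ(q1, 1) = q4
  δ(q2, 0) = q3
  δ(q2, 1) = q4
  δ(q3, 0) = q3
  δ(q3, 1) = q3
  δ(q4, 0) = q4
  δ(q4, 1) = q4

Using the table-filling algorithm:
Round 0 – mark pairs where exactly one state is accepting: (q0,q3), (q1,q3), (q2,q3), (q3,q4)
Round 1 – newly marked: (q0,q1) [on 0: q1 vs q3, already marked]; (q0,q2) [on 0: q1 vs q3, already marked]; (q1,q4) [on 0: q3 vs q4, already marked]; (q2,q4) [on 0: q3 vs q4, already marked]
Round 2 – newly marked: (q0,q4) [on 0: q1 vs q4, already marked]
No further pairs can be marked.
(q1, q2) unmarked: δ(q1,0)=q3, δ(q2,0)=q3; δ(q1,1)=q4, δ(q2,1)=q4 → equivalent
Equivalent pairs: (q1, q2)

Final answer: Equivalent pairs: (q1, q2)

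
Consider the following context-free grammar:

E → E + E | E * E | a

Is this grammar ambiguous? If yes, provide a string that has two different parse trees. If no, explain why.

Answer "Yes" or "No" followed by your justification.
Two different leftmost derivations of a + a * a:
  (1) E ⇒ E + E ⇒ a + E ⇒ a + E * E ⇒ a + a * E ⇒ a + a * a   (tree groups a + (a * a))
  (2) E ⇒ E * E ⇒ E + E * E ⇒ a + E * E ⇒ a + a * E ⇒ a + a * a   (tree groups (a + a) * a)
Two distinct leftmost derivations = two distinct parse trees, so the grammar is ambiguous.

Final answer: Yes - the string 'a + a * a' has two distinct leftmost derivations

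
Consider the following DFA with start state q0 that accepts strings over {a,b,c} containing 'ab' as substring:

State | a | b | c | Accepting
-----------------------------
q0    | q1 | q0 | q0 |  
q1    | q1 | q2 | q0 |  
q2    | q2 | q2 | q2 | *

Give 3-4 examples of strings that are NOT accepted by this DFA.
Any strings that end in a non-accepting state work; for example:
"acb": q0 → q1 → q0 → q0; q0 is not accepting → rejected
"bac": q0 → q0 → q1 → q0; q0 is not accepting → rejected
"cac": q0 → q0 → q1 → q0; q0 is not accepting → rejected
"bbbb": q0 → q0 → q0 → q0 → q0; q0 is not accepting → rejected

Final answer: "acb", "bac", "cac", "bbbb"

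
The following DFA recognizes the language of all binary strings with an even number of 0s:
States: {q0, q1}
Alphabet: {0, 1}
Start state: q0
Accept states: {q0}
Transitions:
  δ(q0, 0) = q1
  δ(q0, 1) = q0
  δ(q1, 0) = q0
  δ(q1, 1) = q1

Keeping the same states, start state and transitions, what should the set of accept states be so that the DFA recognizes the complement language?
The DFA is complete (every state has a transition on every symbol), so the complement
is recognized by the same DFA with accepting and non-accepting states swapped.
Original accept states: {q0}
Complement accept states = All states - Original accept states
= {q0, q1} - {q0}
= {q1}
Complement language: strings with an ODD number of 0s

Final answer: {q1}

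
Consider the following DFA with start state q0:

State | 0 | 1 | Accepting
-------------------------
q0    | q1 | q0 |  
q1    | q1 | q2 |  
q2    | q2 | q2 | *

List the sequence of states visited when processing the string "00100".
q0 → q1 → q1 → q2 → q2 → q2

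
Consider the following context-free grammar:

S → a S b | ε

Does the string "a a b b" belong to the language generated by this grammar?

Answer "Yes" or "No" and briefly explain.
A derivation exists: S ⇒ a S b ⇒ a a S b b ⇒ a a b b (using S → a S b twice, then S → ε).

Final answer: Yes - a valid derivation exists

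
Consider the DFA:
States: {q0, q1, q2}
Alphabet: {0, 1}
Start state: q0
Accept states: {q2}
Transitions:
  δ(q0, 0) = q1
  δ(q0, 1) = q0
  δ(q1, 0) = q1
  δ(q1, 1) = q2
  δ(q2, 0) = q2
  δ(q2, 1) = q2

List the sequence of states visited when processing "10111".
Starting at q0
Read '1': q0 -> q0
Read '0': q0 -> q1
Read '1': q1 -> q2
Read '1': q2 -> q2
Read '1': q2 -> q2

Final answer: q0 -> q0 -> q1 -> q2 -> q2 -> q2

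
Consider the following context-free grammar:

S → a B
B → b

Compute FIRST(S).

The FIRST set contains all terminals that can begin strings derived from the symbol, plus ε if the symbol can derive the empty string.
S has the single production S → a B, whose right-hand side begins with the terminal a. So FIRST(S) = {a}.

Final answer: {a}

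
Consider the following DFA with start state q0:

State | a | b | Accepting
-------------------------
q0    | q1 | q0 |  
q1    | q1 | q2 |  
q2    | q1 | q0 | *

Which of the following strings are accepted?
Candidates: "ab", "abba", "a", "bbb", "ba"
"ab": q0 → q1 → q2; q2 is accepting → accepted
"abba": q0 → q1 → q2 → q0 → q1; q1 is not accepting → rejected
"a": q0 → q1; q1 is not accepting → rejected
"bbb": q0 → q0 → q0 → q0; q0 is not accepting → rejected
"ba": q0 → q0 → q1; q1 is not accepting → rejected

Final answer: "ab"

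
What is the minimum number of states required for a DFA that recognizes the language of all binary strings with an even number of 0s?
Language: binary strings with an even number of 0s
Lower bound (Myhill–Nerode): the prefixes ε, 0 are pairwise distinguishable:
  ε vs 0: suffix ε distinguishes them (ε has zero 0s (accepted), 0 has one 0 (rejected))
So any DFA needs at least 2 states.
Upper bound: a DFA with 2 states exists (one state per class above).
Minimum states: 2

Final answer: 2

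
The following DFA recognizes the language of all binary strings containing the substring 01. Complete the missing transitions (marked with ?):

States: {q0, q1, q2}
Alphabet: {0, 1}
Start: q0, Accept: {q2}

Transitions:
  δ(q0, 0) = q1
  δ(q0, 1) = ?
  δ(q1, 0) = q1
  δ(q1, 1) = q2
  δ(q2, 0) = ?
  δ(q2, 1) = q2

What each state remembers (consistent with the given transitions and accept states):
  q0: 01 not seen yet and the last symbol was not 0
  q1: 01 not seen yet and the last symbol was 0
  q2: the substring 01 has already been seen
Filling in the missing entries:
  δ(q0, 1): in q0 (01 not seen yet and the last symbol was not 0), after reading 1 we have: 01 not seen yet and the last symbol was not 0 → q0
  δ(q2, 0): in q2 (the substring 01 has already been seen), after reading 0 we have: the substring 01 has already been seen → q2

Final answer: δ(q0, 1) = q0; δ(q2, 0) = q2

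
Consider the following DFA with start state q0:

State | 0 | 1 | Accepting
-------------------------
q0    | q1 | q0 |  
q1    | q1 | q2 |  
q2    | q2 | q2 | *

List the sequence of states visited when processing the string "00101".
q0 → q1 → q1 → q2 → q2 → q2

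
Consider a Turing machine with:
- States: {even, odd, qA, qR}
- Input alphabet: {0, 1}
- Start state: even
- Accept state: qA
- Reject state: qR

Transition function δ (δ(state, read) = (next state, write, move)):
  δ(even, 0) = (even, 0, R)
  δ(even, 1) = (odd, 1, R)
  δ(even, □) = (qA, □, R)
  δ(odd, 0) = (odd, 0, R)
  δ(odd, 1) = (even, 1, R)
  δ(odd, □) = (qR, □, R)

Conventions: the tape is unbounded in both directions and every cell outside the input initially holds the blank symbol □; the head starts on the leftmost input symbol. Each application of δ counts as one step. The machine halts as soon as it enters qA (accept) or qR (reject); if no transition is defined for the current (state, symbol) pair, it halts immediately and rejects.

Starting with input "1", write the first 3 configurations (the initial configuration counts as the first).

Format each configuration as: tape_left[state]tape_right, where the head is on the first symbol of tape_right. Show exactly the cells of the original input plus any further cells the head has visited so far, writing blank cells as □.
Step 0: [even]1 (head at position 0)
Step 1: δ(even, 1) = (odd, 1, R)  ⊢  1[odd]□ (head at position 1)
Step 2: δ(odd, □) = (qR, □, R)  ⊢  1□[qR]□ (head at position 2)

Final answer: [even]1 ⊢ 1[odd]□ ⊢ 1□[qR]□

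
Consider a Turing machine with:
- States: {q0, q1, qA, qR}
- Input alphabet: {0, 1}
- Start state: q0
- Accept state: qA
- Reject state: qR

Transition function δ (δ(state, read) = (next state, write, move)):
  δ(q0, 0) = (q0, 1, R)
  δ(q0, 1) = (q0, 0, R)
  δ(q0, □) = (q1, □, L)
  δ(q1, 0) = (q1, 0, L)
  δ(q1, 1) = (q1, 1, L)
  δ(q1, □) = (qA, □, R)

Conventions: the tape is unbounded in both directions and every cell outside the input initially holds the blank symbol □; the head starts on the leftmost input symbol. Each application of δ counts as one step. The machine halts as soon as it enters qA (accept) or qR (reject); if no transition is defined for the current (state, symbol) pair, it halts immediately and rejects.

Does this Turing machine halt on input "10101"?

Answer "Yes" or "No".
Step 0: [q0]10101 (head at position 0)
Step 1: δ(q0, 1) = (q0, 0, R)  ⊢  0[q0]0101 (head at position 1)
Step 2: δ(q0, 0) = (q0, 1, R)  ⊢  01[q0]101 (head at position 2)
Step 3: δ(q0, 1) = (q0, 0, R)  ⊢  010[q0]01 (head at position 3)
Step 4: δ(q0, 0) = (q0, 1, R)  ⊢  0101[q0]1 (head at position 4)
Step 5: δ(q0, 1) = (q0, 0, R)  ⊢  01010[q0]□ (head at position 5)
Step 6: δ(q0, □) = (q1, □, L)  ⊢  0101[q1]0□ (head at position 4)
Step 7: δ(q1, 0) = (q1, 0, L)  ⊢  010[q1]10□ (head at position 3)
Step 8: δ(q1, 1) = (q1, 1, L)  ⊢  01[q1]010□ (head at position 2)
Step 9: δ(q1, 0) = (q1, 0, L)  ⊢  0[q1]1010□ (head at position 1)
Step 10: δ(q1, 1) = (q1, 1, L)  ⊢  [q1]01010□ (head at position 0)
Step 11: δ(q1, 0) = (q1, 0, L)  ⊢  [q1]□01010□ (head at position -1)
Step 12: δ(q1, □) = (qA, □, R)  ⊢  □[qA]01010□ (head at position 0)
The machine is in qA, so it halts and accepts.
It halts after 12 steps.

Final answer: Yes - halts after 12 steps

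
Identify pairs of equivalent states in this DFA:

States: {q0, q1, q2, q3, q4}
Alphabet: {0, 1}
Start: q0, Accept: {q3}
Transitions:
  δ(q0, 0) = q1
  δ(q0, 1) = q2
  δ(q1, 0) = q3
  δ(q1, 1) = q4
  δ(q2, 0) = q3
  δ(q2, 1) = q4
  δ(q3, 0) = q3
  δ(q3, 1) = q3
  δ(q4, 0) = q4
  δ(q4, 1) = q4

Using the table-filling algorithm:
Round 0 – mark pairs where exactly one state is accepting: (q0,q3), (q1,q3), (q2,q3), (q3,q4)
Round 1 – newly marked: (q0,q1) [on 0: q1 vs q3, already marked]; (q0,q2) [on 0: q1 vs q3, already marked]; (q1,q4) [on 0: q3 vs q4, already marked]; (q2,q4) [on 0: q3 vs q4, already marked]
Round 2 – newly marked: (q0,q4) [on 0: q1 vs q4, already marked]
No further pairs can be marked.
(q1, q2) unmarked: δ(q1,0)=q3, δ(q2,0)=q3; δ(q1,1)=q4, δ(q2,1)=q4 → equivalent
Equivalent pairs: (q1, q2)

Final answer: Equivalent pairs: (q1, q2)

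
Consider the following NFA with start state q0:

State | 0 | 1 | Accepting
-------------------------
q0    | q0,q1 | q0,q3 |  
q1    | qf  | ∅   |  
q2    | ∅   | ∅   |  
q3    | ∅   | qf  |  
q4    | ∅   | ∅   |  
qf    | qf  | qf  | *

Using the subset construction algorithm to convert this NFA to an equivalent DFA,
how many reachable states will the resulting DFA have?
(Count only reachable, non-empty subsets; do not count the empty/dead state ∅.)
Start subset: {q0}
{q0}: on 0 → {q0, q1}, on 1 → {q0, q3}
{q0, q1}: on 0 → {q0, q1, qf}, on 1 → {q0, q3}
{q0, q3}: on 0 → {q0, q1}, on 1 → {q0, q3, qf}
{q0, q1, qf}: on 0 → {q0, q1, qf}, on 1 → {q0, q3, qf}
{q0, q3, qf}: on 0 → {q0, q1, qf}, on 1 → {q0, q3, qf}
Reachable non-empty subsets: {q0}, {q0, q1}, {q0, q3}, {q0, q1, qf}, {q0, q3, qf} — 5 in total.

Final answer: 5 states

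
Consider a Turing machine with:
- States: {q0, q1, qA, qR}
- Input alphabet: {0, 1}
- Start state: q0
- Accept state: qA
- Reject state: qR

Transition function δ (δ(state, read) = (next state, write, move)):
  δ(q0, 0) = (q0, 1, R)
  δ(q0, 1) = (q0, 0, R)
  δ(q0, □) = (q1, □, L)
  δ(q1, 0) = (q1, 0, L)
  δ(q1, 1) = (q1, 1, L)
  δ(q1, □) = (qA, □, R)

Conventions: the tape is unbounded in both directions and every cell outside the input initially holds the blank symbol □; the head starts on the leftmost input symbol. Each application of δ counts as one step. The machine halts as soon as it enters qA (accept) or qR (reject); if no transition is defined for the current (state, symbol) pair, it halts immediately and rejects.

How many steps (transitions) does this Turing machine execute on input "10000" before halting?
Step 0: [q0]10000 (head at position 0)
Step 1: δ(q0, 1) = (q0, 0, R)  ⊢  0[q0]0000 (head at position 1)
Step 2: δ(q0, 0) = (q0, 1, R)  ⊢  01[q0]000 (head at position 2)
Step 3: δ(q0, 0) = (q0, 1, R)  ⊢  011[q0]00 (head at position 3)
Step 4: δ(q0, 0) = (q0, 1, R)  ⊢  0111[q0]0 (head at position 4)
Step 5: δ(q0, 0) = (q0, 1, R)  ⊢  01111[q0]□ (head at position 5)
Step 6: δ(q0, □) = (q1, □, L)  ⊢  0111[q1]1□ (head at position 4)
Step 7: δ(q1, 1) = (q1, 1, L)  ⊢  011[q1]11□ (head at position 3)
Step 8: δ(q1, 1) = (q1, 1, L)  ⊢  01[q1]111□ (head at position 2)
Step 9: δ(q1, 1) = (q1, 1, L)  ⊢  0[q1]1111□ (head at position 1)
Step 10: δ(q1, 1) = (q1, 1, L)  ⊢  [q1]01111□ (head at position 0)
Step 11: δ(q1, 0) = (q1, 0, L)  ⊢  [q1]□01111□ (head at position -1)
Step 12: δ(q1, □) = (qA, □, R)  ⊢  □[qA]01111□ (head at position 0)
The machine is in qA, so it halts and accepts.
Number of transitions executed: 12.

Final answer: 12 steps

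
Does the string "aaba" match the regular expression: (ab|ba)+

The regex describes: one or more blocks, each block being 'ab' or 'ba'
No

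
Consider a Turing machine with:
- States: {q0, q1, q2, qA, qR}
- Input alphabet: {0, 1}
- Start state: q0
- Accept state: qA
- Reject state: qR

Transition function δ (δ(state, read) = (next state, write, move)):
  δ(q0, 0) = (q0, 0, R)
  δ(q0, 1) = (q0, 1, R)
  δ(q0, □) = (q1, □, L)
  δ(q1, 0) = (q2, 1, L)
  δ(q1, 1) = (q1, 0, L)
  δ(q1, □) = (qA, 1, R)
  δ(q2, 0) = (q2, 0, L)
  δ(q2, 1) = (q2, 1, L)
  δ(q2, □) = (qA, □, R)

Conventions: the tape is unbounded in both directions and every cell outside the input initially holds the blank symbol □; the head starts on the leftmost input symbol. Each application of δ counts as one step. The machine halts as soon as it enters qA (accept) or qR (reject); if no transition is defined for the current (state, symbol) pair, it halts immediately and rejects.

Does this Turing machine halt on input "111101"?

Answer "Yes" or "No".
Step 0: [q0]111101 (head at position 0)
Step 1: δ(q0, 1) = (q0, 1, R)  ⊢  1[q0]11101 (head at position 1)
Step 2: δ(q0, 1) = (q0, 1, R)  ⊢  11[q0]1101 (head at position 2)
Step 3: δ(q0, 1) = (q0, 1, R)  ⊢  111[q0]101 (head at position 3)
Step 4: δ(q0, 1) = (q0, 1, R)  ⊢  1111[q0]01 (head at position 4)
Step 5: δ(q0, 0) = (q0, 0, R)  ⊢  11110[q0]1 (head at position 5)
Step 6: δ(q0, 1) = (q0, 1, R)  ⊢  111101[q0]□ (head at position 6)
Step 7: δ(q0, □) = (q1, □, L)  ⊢  11110[q1]1□ (head at position 5)
Step 8: δ(q1, 1) = (q1, 0, L)  ⊢  1111[q1]00□ (head at position 4)
Step 9: δ(q1, 0) = (q2, 1, L)  ⊢  111[q2]110□ (head at position 3)
Step 10: δ(q2, 1) = (q2, 1, L)  ⊢  11[q2]1110□ (head at position 2)
Step 11: δ(q2, 1) = (q2, 1, L)  ⊢  1[q2]11110□ (head at position 1)
Step 12: δ(q2, 1) = (q2, 1, L)  ⊢  [q2]111110□ (head at position 0)
Step 13: δ(q2, 1) = (q2, 1, L)  ⊢  [q2]□111110□ (head at position -1)
Step 14: δ(q2, □) = (qA, □, R)  ⊢  □[qA]111110□ (head at position 0)
The machine is in qA, so it halts and accepts.
It halts after 14 steps.

Final answer: Yes - halts after 14 steps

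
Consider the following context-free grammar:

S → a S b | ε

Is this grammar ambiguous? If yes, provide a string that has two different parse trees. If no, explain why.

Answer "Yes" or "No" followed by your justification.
At every step exactly one production applies: if the remaining string to generate is non-empty it starts with a and ends with b, forcing S → a S b; if it is empty, S → ε is forced. Hence each string a^n b^n has exactly one derivation (S → a S b applied n times, then S → ε) and one parse tree.

Final answer: No - the grammar is unambiguous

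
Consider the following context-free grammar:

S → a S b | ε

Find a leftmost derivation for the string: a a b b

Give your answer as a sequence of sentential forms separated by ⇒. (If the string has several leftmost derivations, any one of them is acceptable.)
Start with S.
Step 1: the leftmost non-terminal is S; apply S → a S b:  a S b
Step 2: the leftmost non-terminal is S; apply S → a S b:  a a S b b
Step 3: the leftmost non-terminal is S; apply S → ε:  a a b b

Final answer: S ⇒ a S b ⇒ a a S b b ⇒ a a b b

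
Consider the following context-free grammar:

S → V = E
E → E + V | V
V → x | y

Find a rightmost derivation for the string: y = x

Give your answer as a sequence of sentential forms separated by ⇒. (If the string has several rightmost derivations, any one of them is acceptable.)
Start with S.
Step 1: the rightmost non-terminal is S; apply S → V = E:  V = E
Step 2: the rightmost non-terminal is E; apply E → V:  V = V
Step 3: the rightmost non-terminal is V; apply V → x:  V = x
Step 4: the rightmost non-terminal is V; apply V → y:  y = x

Final answer: S ⇒ V = E ⇒ V = V ⇒ V = x ⇒ y = x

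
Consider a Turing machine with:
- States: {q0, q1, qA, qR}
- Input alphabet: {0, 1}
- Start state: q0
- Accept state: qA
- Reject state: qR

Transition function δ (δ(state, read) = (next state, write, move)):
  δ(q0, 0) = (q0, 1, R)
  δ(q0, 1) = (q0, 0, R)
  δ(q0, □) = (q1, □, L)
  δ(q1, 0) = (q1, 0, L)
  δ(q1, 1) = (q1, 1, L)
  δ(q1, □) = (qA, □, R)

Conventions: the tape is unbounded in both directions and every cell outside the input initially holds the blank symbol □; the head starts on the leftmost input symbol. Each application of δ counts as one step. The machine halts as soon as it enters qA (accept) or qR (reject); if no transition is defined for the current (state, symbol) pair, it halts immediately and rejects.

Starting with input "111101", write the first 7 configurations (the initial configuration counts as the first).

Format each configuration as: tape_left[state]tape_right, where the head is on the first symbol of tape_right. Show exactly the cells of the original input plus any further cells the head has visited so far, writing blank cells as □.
Step 0: [q0]111101 (head at position 0)
Step 1: δ(q0, 1) = (q0, 0, R)  ⊢  0[q0]11101 (head at position 1)
Step 2: δ(q0, 1) = (q0, 0, R)  ⊢  00[q0]1101 (head at position 2)
Step 3: δ(q0, 1) = (q0, 0, R)  ⊢  000[q0]101 (head at position 3)
Step 4: δ(q0, 1) = (q0, 0, R)  ⊢  0000[q0]01 (head at position 4)
Step 5: δ(q0, 0) = (q0, 1, R)  ⊢  00001[q0]1 (head at position 5)
Step 6: δ(q0, 1) = (q0, 0, R)  ⊢  000010[q0]□ (head at position 6)

Final answer: [q0]111101 ⊢ 0[q0]11101 ⊢ 00[q0]1101 ⊢ 000[q0]101 ⊢ 0000[q0]01 ⊢ 00001[q0]1 ⊢ 000010[q0]□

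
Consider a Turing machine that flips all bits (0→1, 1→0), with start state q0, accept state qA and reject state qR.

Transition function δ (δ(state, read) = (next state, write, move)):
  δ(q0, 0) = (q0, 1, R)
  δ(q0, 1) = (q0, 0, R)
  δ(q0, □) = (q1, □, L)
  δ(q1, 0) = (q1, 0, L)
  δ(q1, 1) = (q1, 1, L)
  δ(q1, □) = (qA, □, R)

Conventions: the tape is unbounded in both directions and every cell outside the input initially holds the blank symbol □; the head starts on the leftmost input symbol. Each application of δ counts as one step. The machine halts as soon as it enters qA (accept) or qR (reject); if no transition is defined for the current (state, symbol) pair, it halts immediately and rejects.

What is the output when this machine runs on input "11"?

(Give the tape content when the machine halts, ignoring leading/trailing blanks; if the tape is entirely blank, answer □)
Step 0: [q0]11 (head at position 0)
Step 1: δ(q0, 1) = (q0, 0, R)  ⊢  0[q0]1 (head at position 1)
Step 2: δ(q0, 1) = (q0, 0, R)  ⊢  00[q0]□ (head at position 2)
Step 3: δ(q0, □) = (q1, □, L)  ⊢  0[q1]0□ (head at position 1)
Step 4: δ(q1, 0) = (q1, 0, L)  ⊢  [q1]00□ (head at position 0)
Step 5: δ(q1, 0) = (q1, 0, L)  ⊢  [q1]□00□ (head at position -1)
Step 6: δ(q1, □) = (qA, □, R)  ⊢  □[qA]00□ (head at position 0)
The machine is in qA, so it halts and accepts.
Tape content when halted (ignoring surrounding blanks): 00

Final answer: Output: 00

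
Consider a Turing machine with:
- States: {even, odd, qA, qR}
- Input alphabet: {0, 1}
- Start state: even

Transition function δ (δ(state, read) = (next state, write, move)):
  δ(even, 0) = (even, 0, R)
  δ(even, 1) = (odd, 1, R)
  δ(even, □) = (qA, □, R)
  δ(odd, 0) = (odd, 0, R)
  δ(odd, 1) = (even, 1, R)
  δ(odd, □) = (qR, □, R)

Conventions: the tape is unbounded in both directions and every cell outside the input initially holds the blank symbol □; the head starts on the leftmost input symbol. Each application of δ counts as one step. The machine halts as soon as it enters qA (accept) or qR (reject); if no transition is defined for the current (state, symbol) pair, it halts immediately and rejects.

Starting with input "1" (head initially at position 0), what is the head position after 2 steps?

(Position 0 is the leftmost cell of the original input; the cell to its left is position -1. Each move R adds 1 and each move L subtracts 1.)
Step 0: [even]1 (head at position 0)
Step 1: δ(even, 1) = (odd, 1, R)  ⊢  1[odd]□ (head at position 1)
Step 2: δ(odd, □) = (qR, □, R)  ⊢  1□[qR]□ (head at position 2)
Head position after 2 steps: 2

Final answer: Position 2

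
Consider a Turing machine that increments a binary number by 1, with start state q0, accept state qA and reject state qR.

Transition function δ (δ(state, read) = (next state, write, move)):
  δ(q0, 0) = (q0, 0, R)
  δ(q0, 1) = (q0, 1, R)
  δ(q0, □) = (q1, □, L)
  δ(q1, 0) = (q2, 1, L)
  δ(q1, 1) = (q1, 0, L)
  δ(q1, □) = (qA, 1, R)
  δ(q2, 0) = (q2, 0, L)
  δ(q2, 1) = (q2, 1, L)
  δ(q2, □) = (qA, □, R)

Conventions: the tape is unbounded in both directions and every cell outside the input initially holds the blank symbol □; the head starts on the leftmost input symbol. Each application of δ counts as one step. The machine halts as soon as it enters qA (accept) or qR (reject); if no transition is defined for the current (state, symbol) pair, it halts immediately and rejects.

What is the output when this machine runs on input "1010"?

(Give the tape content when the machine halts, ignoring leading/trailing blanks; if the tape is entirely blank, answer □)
Step 0: [q0]1010 (head at position 0)
Step 1: δ(q0, 1) = (q0, 1, R)  ⊢  1[q0]010 (head at position 1)
Step 2: δ(q0, 0) = (q0, 0, R)  ⊢  10[q0]10 (head at position 2)
Step 3: δ(q0, 1) = (q0, 1, R)  ⊢  101[q0]0 (head at position 3)
Step 4: δ(q0, 0) = (q0, 0, R)  ⊢  1010[q0]□ (head at position 4)
Step 5: δ(q0, □) = (q1, □, L)  ⊢  101[q1]0□ (head at position 3)
Step 6: δ(q1, 0) = (q2, 1, L)  ⊢  10[q2]11□ (head at position 2)
Step 7: δ(q2, 1) = (q2, 1, L)  ⊢  1[q2]011□ (head at position 1)
Step 8: δ(q2, 0) = (q2, 0, L)  ⊢  [q2]1011□ (head at position 0)
Step 9: δ(q2, 1) = (q2, 1, L)  ⊢  [q2]□1011□ (head at position -1)
Step 10: δ(q2, □) = (qA, □, R)  ⊢  □[qA]1011□ (head at position 0)
The machine is in qA, so it halts and accepts.
Tape content when halted (ignoring surrounding blanks): 1011

Final answer: Output: 1011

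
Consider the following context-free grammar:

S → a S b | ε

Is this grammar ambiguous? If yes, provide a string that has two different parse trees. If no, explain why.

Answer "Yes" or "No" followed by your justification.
At every step exactly one production applies: if the remaining string to generate is non-empty it starts with a and ends with b, forcing S → a S b; if it is empty, S → ε is forced. Hence each string a^n b^n has exactly one derivation (S → a S b applied n times, then S → ε) and one parse tree.

Final answer: No - the grammar is unambiguous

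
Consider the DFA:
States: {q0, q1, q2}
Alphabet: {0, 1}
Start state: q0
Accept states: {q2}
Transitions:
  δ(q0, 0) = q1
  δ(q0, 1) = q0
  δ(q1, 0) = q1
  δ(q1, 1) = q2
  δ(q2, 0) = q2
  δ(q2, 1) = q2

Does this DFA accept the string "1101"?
Processing string "1101":
  q0 --1--> q0
  q0 --1--> q0
  q0 --0--> q1
  q1 --1--> q2
Final state: q2
Accept states: {q2}
q2 is an accept state, so the string is accepted.

Final answer: Yes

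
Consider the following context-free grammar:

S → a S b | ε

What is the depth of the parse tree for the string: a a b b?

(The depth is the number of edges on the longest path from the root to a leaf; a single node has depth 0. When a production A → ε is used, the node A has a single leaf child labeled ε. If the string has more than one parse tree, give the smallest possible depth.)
The only parse tree applies S → a S b 2 times (once per matching a…b pair) and then S → ε.
The S nodes sit at depths 0, 1, …, 2; the innermost S (depth 2) has the single child ε at depth 3.
The terminal leaves a, b are at depths 1..2, so the longest root-to-leaf path is S → S → … → S → ε with 3 edges.
Depth = 3.

Final answer: 3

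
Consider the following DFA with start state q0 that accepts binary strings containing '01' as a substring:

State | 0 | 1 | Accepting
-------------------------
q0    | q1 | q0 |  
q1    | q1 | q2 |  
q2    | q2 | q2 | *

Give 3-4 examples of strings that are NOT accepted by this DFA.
Any strings that end in a non-accepting state work; for example:
"0": q0 → q1; q1 is not accepting → rejected
"00": q0 → q1 → q1; q1 is not accepting → rejected
"100": q0 → q0 → q1 → q1; q1 is not accepting → rejected
"1111": q0 → q0 → q0 → q0 → q0; q0 is not accepting → rejected

Final answer: "0", "00", "100", "1111"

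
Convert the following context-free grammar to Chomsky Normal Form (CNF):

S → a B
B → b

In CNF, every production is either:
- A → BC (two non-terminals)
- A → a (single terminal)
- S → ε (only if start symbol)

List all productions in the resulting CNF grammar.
The grammar has no ε-productions or unit productions to eliminate.
S → a B has terminal a in a right-hand side of length ≥ 2: introduce T_a → a and use T_a in place of a.
B → b is already in CNF (single terminal) – keep it.
S → a B becomes S → T_a B.
Resulting CNF grammar (3 productions): T_a → a; B → b; S → T_a B

Final answer: T_a → a; B → b; S → T_a B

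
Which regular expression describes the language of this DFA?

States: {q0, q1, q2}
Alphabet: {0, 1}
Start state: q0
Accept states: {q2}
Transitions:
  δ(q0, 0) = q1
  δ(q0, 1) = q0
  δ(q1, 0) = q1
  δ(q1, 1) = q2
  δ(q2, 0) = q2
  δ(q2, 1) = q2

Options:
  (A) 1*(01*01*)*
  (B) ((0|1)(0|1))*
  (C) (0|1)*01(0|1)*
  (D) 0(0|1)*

Testing sample strings against the DFA:
  '11' -> rejected
  '100' -> rejected
  '100' -> rejected
  '1011' -> accepted
Checking each option for a counterexample:
  (A) 1*(01*01*)*: ε is rejected by the DFA but matches the regex → eliminated
  (B) ((0|1)(0|1))*: ε is rejected by the DFA but matches the regex → eliminated
  (C) (0|1)*01(0|1)*: agrees with the DFA on all strings of length ≤ 4
  (D) 0(0|1)*: '0' is rejected by the DFA but matches the regex → eliminated
Only (C) (0|1)*01(0|1)* is consistent with the DFA.

Final answer: (C) (0|1)*01(0|1)*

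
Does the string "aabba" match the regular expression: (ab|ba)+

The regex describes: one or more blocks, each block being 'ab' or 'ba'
No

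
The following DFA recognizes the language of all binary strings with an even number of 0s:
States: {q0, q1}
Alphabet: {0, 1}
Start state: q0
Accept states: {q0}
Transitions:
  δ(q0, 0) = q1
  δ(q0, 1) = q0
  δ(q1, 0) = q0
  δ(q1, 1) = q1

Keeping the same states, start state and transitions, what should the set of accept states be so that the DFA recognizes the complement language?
The DFA is complete (every state has a transition on every symbol), so the complement
is recognized by the same DFA with accepting and non-accepting states swapped.
Original accept states: {q0}
Complement accept states = All states - Original accept states
= {q0, q1} - {q0}
= {q1}
Complement language: strings with an ODD number of 0s

Final answer: {q1}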